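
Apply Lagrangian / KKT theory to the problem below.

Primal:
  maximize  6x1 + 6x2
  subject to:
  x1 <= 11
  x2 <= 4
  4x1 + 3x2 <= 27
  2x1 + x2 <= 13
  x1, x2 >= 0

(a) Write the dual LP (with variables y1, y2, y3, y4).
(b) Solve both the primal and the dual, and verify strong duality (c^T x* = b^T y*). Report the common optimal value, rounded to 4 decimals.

The standard primal-dual pair for 'max c^T x s.t. A x <= b, x >= 0' is:
  Dual:  min b^T y  s.t.  A^T y >= c,  y >= 0.

So the dual LP is:
  minimize  11y1 + 4y2 + 27y3 + 13y4
  subject to:
    y1 + 4y3 + 2y4 >= 6
    y2 + 3y3 + y4 >= 6
    y1, y2, y3, y4 >= 0

Solving the primal: x* = (3.75, 4).
  primal value c^T x* = 46.5.
Solving the dual: y* = (0, 1.5, 1.5, 0).
  dual value b^T y* = 46.5.
Strong duality: c^T x* = b^T y*. Confirmed.

46.5


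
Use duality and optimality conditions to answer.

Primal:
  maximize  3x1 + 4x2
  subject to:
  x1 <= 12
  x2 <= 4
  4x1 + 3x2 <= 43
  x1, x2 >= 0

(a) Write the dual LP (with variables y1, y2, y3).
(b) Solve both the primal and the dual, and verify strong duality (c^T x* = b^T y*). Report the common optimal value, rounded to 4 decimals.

The standard primal-dual pair for 'max c^T x s.t. A x <= b, x >= 0' is:
  Dual:  min b^T y  s.t.  A^T y >= c,  y >= 0.

So the dual LP is:
  minimize  12y1 + 4y2 + 43y3
  subject to:
    y1 + 4y3 >= 3
    y2 + 3y3 >= 4
    y1, y2, y3 >= 0

Solving the primal: x* = (7.75, 4).
  primal value c^T x* = 39.25.
Solving the dual: y* = (0, 1.75, 0.75).
  dual value b^T y* = 39.25.
Strong duality: c^T x* = b^T y*. Confirmed.

39.25


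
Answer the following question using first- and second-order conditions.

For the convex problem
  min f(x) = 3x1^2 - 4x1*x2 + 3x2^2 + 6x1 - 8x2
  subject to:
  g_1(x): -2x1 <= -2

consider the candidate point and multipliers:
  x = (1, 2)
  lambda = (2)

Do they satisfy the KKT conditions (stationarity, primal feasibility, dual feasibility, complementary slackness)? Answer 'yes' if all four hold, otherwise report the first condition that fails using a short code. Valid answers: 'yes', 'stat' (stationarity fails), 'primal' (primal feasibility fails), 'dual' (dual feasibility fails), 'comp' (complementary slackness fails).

Gradient of f: grad f(x) = Q x + c = (4, 0)
Constraint values g_i(x) = a_i^T x - b_i:
  g_1((1, 2)) = 0
Stationarity residual: grad f(x) + sum_i lambda_i a_i = (0, 0)
  -> stationarity OK
Primal feasibility (all g_i <= 0): OK
Dual feasibility (all lambda_i >= 0): OK
Complementary slackness (lambda_i * g_i(x) = 0 for all i): OK

Verdict: yes, KKT holds.

yes


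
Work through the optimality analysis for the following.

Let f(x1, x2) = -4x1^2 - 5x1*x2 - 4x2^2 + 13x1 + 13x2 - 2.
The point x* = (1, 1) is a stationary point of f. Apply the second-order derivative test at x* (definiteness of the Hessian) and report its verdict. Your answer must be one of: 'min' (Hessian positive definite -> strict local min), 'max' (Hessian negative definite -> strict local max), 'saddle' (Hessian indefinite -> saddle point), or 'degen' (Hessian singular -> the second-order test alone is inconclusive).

Compute the Hessian H = grad^2 f:
  H = [[-8, -5], [-5, -8]]
Verify stationarity: grad f(x*) = H x* + g = (0, 0).
Eigenvalues of H: -13, -3.
Both eigenvalues < 0, so H is negative definite -> x* is a strict local max.

max


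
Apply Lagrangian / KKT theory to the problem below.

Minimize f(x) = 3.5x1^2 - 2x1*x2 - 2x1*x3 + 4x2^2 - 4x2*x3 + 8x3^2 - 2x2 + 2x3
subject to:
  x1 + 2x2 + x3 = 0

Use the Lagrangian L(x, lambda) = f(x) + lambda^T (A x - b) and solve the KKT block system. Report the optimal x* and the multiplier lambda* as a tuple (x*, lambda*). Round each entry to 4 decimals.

Form the Lagrangian:
  L(x, lambda) = (1/2) x^T Q x + c^T x + lambda^T (A x - b)
Stationarity (grad_x L = 0): Q x + c + A^T lambda = 0.
Primal feasibility: A x = b.

This gives the KKT block system:
  [ Q   A^T ] [ x     ]   [-c ]
  [ A    0  ] [ lambda ] = [ b ]

Solving the linear system:
  x*      = (-0.0558, 0.0923, -0.1288)
  lambda* = (0.3176)
  f(x*)   = -0.221

x* = (-0.0558, 0.0923, -0.1288), lambda* = (0.3176)


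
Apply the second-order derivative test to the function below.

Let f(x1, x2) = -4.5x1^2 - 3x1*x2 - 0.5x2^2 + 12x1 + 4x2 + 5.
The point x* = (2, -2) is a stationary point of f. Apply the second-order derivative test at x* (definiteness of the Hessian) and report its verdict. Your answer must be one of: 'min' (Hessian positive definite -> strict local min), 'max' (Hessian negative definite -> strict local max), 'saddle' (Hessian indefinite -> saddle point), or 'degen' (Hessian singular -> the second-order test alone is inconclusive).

Compute the Hessian H = grad^2 f:
  H = [[-9, -3], [-3, -1]]
Verify stationarity: grad f(x*) = H x* + g = (0, 0).
Eigenvalues of H: -10, 0.
H has a zero eigenvalue (singular; negative semidefinite but not definite), so H is neither positive definite, negative definite, nor indefinite. The second-order test alone is inconclusive -> degen.
(Indeed, f is constant along the null direction of H through x*, so x* is not a strict local extremum.)

degen


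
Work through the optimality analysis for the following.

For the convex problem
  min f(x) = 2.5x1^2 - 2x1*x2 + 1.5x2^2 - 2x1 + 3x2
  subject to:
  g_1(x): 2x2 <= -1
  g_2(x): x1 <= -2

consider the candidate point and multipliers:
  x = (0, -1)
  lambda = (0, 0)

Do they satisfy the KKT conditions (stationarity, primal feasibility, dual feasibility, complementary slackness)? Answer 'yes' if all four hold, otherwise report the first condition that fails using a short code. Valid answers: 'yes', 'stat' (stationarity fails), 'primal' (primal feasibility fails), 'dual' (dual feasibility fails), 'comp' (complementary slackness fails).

Gradient of f: grad f(x) = Q x + c = (0, 0)
Constraint values g_i(x) = a_i^T x - b_i:
  g_1((0, -1)) = -1
  g_2((0, -1)) = 2
Stationarity residual: grad f(x) + sum_i lambda_i a_i = (0, 0)
  -> stationarity OK
Primal feasibility (all g_i <= 0): FAILS
Dual feasibility (all lambda_i >= 0): OK
Complementary slackness (lambda_i * g_i(x) = 0 for all i): OK

Verdict: the first failing condition is primal_feasibility -> primal.

primal


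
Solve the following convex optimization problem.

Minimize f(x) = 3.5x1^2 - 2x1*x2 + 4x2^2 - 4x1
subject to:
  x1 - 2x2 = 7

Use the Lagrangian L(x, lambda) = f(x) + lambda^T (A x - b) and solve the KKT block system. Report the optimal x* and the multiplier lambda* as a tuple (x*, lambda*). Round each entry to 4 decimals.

Form the Lagrangian:
  L(x, lambda) = (1/2) x^T Q x + c^T x + lambda^T (A x - b)
Stationarity (grad_x L = 0): Q x + c + A^T lambda = 0.
Primal feasibility: A x = b.

This gives the KKT block system:
  [ Q   A^T ] [ x     ]   [-c ]
  [ A    0  ] [ lambda ] = [ b ]

Solving the linear system:
  x*      = (1.5714, -2.7143)
  lambda* = (-12.4286)
  f(x*)   = 40.3571

x* = (1.5714, -2.7143), lambda* = (-12.4286)


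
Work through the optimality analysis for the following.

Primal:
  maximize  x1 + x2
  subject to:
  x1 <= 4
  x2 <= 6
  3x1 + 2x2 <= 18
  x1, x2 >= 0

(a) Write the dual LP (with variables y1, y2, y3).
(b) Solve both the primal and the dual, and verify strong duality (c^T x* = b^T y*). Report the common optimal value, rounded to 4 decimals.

The standard primal-dual pair for 'max c^T x s.t. A x <= b, x >= 0' is:
  Dual:  min b^T y  s.t.  A^T y >= c,  y >= 0.

So the dual LP is:
  minimize  4y1 + 6y2 + 18y3
  subject to:
    y1 + 3y3 >= 1
    y2 + 2y3 >= 1
    y1, y2, y3 >= 0

Solving the primal: x* = (2, 6).
  primal value c^T x* = 8.
Solving the dual: y* = (0, 0.3333, 0.3333).
  dual value b^T y* = 8.
Strong duality: c^T x* = b^T y*. Confirmed.

8


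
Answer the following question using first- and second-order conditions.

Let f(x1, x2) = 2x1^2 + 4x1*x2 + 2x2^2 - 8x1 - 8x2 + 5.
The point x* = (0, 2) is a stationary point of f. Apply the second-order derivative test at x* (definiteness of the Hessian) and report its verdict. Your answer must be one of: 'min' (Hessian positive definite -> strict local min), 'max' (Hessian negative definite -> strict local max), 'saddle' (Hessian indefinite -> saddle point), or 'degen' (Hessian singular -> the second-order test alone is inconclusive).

Compute the Hessian H = grad^2 f:
  H = [[4, 4], [4, 4]]
Verify stationarity: grad f(x*) = H x* + g = (0, 0).
Eigenvalues of H: 0, 8.
H has a zero eigenvalue (singular; positive semidefinite but not definite), so H is neither positive definite, negative definite, nor indefinite. The second-order test alone is inconclusive -> degen.
(Indeed, f is constant along the null direction of H through x*, so x* is not a strict local extremum.)

degen


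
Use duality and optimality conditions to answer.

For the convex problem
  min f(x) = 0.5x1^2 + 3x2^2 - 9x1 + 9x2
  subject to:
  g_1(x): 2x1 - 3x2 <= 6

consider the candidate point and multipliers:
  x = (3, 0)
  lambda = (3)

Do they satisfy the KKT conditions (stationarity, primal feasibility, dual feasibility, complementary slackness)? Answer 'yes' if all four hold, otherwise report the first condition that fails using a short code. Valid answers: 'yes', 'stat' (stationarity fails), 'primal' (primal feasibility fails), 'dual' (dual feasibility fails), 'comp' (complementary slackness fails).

Gradient of f: grad f(x) = Q x + c = (-6, 9)
Constraint values g_i(x) = a_i^T x - b_i:
  g_1((3, 0)) = 0
Stationarity residual: grad f(x) + sum_i lambda_i a_i = (0, 0)
  -> stationarity OK
Primal feasibility (all g_i <= 0): OK
Dual feasibility (all lambda_i >= 0): OK
Complementary slackness (lambda_i * g_i(x) = 0 for all i): OK

Verdict: yes, KKT holds.

yes


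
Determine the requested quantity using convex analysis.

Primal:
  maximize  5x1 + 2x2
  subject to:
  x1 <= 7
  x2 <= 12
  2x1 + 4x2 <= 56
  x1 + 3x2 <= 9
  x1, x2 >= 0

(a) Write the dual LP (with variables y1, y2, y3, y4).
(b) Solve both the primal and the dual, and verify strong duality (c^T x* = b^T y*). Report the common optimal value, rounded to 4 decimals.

The standard primal-dual pair for 'max c^T x s.t. A x <= b, x >= 0' is:
  Dual:  min b^T y  s.t.  A^T y >= c,  y >= 0.

So the dual LP is:
  minimize  7y1 + 12y2 + 56y3 + 9y4
  subject to:
    y1 + 2y3 + y4 >= 5
    y2 + 4y3 + 3y4 >= 2
    y1, y2, y3, y4 >= 0

Solving the primal: x* = (7, 0.6667).
  primal value c^T x* = 36.3333.
Solving the dual: y* = (4.3333, 0, 0, 0.6667).
  dual value b^T y* = 36.3333.
Strong duality: c^T x* = b^T y*. Confirmed.

36.3333


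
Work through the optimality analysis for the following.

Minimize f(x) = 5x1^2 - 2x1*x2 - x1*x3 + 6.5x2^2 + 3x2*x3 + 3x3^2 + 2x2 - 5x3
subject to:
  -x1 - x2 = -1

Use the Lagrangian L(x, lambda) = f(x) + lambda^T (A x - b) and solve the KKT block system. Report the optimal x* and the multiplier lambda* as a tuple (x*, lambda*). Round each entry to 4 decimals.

Form the Lagrangian:
  L(x, lambda) = (1/2) x^T Q x + c^T x + lambda^T (A x - b)
Stationarity (grad_x L = 0): Q x + c + A^T lambda = 0.
Primal feasibility: A x = b.

This gives the KKT block system:
  [ Q   A^T ] [ x     ]   [-c ]
  [ A    0  ] [ lambda ] = [ b ]

Solving the linear system:
  x*      = (0.7534, 0.2466, 0.8356)
  lambda* = (6.2055)
  f(x*)   = 1.2603

x* = (0.7534, 0.2466, 0.8356), lambda* = (6.2055)


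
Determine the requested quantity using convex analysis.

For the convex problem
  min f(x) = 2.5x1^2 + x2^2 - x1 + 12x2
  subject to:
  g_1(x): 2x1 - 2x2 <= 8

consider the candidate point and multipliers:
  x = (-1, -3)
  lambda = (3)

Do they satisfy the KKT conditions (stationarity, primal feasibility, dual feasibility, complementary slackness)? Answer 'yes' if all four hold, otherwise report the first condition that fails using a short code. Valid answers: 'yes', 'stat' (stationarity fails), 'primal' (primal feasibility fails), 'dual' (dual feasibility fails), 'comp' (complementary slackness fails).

Gradient of f: grad f(x) = Q x + c = (-6, 6)
Constraint values g_i(x) = a_i^T x - b_i:
  g_1((-1, -3)) = -4
Stationarity residual: grad f(x) + sum_i lambda_i a_i = (0, 0)
  -> stationarity OK
Primal feasibility (all g_i <= 0): OK
Dual feasibility (all lambda_i >= 0): OK
Complementary slackness (lambda_i * g_i(x) = 0 for all i): FAILS

Verdict: the first failing condition is complementary_slackness -> comp.

comp


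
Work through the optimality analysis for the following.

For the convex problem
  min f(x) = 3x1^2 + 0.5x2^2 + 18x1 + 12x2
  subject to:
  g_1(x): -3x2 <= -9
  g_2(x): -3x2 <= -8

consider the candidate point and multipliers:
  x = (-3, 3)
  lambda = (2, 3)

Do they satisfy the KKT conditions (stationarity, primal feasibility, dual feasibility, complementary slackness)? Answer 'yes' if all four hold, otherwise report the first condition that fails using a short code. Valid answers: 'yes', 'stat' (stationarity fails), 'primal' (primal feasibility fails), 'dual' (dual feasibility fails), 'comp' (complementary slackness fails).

Gradient of f: grad f(x) = Q x + c = (0, 15)
Constraint values g_i(x) = a_i^T x - b_i:
  g_1((-3, 3)) = 0
  g_2((-3, 3)) = -1
Stationarity residual: grad f(x) + sum_i lambda_i a_i = (0, 0)
  -> stationarity OK
Primal feasibility (all g_i <= 0): OK
Dual feasibility (all lambda_i >= 0): OK
Complementary slackness (lambda_i * g_i(x) = 0 for all i): FAILS

Verdict: the first failing condition is complementary_slackness -> comp.

comp


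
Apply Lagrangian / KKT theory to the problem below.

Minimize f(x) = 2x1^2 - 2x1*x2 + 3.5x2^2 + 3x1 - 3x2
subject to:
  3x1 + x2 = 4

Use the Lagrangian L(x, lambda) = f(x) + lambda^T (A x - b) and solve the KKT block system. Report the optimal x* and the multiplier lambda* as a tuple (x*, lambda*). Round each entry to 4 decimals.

Form the Lagrangian:
  L(x, lambda) = (1/2) x^T Q x + c^T x + lambda^T (A x - b)
Stationarity (grad_x L = 0): Q x + c + A^T lambda = 0.
Primal feasibility: A x = b.

This gives the KKT block system:
  [ Q   A^T ] [ x     ]   [-c ]
  [ A    0  ] [ lambda ] = [ b ]

Solving the linear system:
  x*      = (1.0127, 0.962)
  lambda* = (-1.7089)
  f(x*)   = 3.4937

x* = (1.0127, 0.962), lambda* = (-1.7089)


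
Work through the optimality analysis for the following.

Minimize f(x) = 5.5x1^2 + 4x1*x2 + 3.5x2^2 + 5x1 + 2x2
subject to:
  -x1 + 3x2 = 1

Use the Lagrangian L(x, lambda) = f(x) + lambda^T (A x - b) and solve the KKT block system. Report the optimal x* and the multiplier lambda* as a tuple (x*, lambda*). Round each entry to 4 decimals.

Form the Lagrangian:
  L(x, lambda) = (1/2) x^T Q x + c^T x + lambda^T (A x - b)
Stationarity (grad_x L = 0): Q x + c + A^T lambda = 0.
Primal feasibility: A x = b.

This gives the KKT block system:
  [ Q   A^T ] [ x     ]   [-c ]
  [ A    0  ] [ lambda ] = [ b ]

Solving the linear system:
  x*      = (-0.5385, 0.1538)
  lambda* = (-0.3077)
  f(x*)   = -1.0385

x* = (-0.5385, 0.1538), lambda* = (-0.3077)


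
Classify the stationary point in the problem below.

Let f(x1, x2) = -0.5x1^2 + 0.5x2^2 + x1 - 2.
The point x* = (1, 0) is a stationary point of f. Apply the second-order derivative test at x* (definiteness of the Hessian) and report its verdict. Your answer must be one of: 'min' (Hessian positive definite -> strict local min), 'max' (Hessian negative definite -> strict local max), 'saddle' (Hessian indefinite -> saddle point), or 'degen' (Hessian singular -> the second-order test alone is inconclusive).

Compute the Hessian H = grad^2 f:
  H = [[-1, 0], [0, 1]]
Verify stationarity: grad f(x*) = H x* + g = (0, 0).
Eigenvalues of H: -1, 1.
Eigenvalues have mixed signs, so H is indefinite -> x* is a saddle point.

saddle


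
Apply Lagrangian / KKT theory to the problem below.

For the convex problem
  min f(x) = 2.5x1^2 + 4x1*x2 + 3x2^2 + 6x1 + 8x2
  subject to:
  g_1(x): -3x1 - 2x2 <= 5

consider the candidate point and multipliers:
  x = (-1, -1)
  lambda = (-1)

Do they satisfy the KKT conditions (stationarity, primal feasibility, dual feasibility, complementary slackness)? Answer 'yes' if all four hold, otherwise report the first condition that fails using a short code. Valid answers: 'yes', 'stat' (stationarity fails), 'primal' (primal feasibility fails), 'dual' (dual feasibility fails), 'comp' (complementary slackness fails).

Gradient of f: grad f(x) = Q x + c = (-3, -2)
Constraint values g_i(x) = a_i^T x - b_i:
  g_1((-1, -1)) = 0
Stationarity residual: grad f(x) + sum_i lambda_i a_i = (0, 0)
  -> stationarity OK
Primal feasibility (all g_i <= 0): OK
Dual feasibility (all lambda_i >= 0): FAILS
Complementary slackness (lambda_i * g_i(x) = 0 for all i): OK

Verdict: the first failing condition is dual_feasibility -> dual.

dual


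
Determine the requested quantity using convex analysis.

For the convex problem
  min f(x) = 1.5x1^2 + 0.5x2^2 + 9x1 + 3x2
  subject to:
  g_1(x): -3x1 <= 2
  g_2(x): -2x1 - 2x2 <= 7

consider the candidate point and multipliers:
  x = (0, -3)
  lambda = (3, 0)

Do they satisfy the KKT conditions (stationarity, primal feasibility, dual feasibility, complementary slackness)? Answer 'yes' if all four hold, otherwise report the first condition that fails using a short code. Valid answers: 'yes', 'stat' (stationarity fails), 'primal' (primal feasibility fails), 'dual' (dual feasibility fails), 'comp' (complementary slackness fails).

Gradient of f: grad f(x) = Q x + c = (9, 0)
Constraint values g_i(x) = a_i^T x - b_i:
  g_1((0, -3)) = -2
  g_2((0, -3)) = -1
Stationarity residual: grad f(x) + sum_i lambda_i a_i = (0, 0)
  -> stationarity OK
Primal feasibility (all g_i <= 0): OK
Dual feasibility (all lambda_i >= 0): OK
Complementary slackness (lambda_i * g_i(x) = 0 for all i): FAILS

Verdict: the first failing condition is complementary_slackness -> comp.

comp


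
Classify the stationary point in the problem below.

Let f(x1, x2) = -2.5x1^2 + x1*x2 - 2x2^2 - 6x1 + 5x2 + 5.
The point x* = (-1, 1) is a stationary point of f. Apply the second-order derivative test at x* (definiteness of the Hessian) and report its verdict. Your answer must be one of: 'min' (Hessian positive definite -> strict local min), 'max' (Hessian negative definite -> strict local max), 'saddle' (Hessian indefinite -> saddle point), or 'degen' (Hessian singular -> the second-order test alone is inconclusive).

Compute the Hessian H = grad^2 f:
  H = [[-5, 1], [1, -4]]
Verify stationarity: grad f(x*) = H x* + g = (0, 0).
Eigenvalues of H: -5.618, -3.382.
Both eigenvalues < 0, so H is negative definite -> x* is a strict local max.

max


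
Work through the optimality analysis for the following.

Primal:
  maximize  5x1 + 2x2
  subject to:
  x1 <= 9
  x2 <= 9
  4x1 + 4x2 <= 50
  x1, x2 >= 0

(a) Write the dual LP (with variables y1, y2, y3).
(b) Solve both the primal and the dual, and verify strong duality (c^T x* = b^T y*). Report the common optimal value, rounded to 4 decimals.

The standard primal-dual pair for 'max c^T x s.t. A x <= b, x >= 0' is:
  Dual:  min b^T y  s.t.  A^T y >= c,  y >= 0.

So the dual LP is:
  minimize  9y1 + 9y2 + 50y3
  subject to:
    y1 + 4y3 >= 5
    y2 + 4y3 >= 2
    y1, y2, y3 >= 0

Solving the primal: x* = (9, 3.5).
  primal value c^T x* = 52.
Solving the dual: y* = (3, 0, 0.5).
  dual value b^T y* = 52.
Strong duality: c^T x* = b^T y*. Confirmed.

52


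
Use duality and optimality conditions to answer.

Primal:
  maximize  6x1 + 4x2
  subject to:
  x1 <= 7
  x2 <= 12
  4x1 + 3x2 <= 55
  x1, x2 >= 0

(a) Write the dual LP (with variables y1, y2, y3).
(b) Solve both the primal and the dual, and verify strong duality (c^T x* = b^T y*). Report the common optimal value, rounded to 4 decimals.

The standard primal-dual pair for 'max c^T x s.t. A x <= b, x >= 0' is:
  Dual:  min b^T y  s.t.  A^T y >= c,  y >= 0.

So the dual LP is:
  minimize  7y1 + 12y2 + 55y3
  subject to:
    y1 + 4y3 >= 6
    y2 + 3y3 >= 4
    y1, y2, y3 >= 0

Solving the primal: x* = (7, 9).
  primal value c^T x* = 78.
Solving the dual: y* = (0.6667, 0, 1.3333).
  dual value b^T y* = 78.
Strong duality: c^T x* = b^T y*. Confirmed.

78


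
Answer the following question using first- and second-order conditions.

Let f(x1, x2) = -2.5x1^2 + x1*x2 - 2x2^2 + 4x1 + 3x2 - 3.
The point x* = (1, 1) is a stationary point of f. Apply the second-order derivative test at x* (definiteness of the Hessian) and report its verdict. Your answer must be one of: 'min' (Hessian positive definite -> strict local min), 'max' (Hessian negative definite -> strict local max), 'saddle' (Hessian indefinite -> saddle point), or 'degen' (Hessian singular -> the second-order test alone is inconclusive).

Compute the Hessian H = grad^2 f:
  H = [[-5, 1], [1, -4]]
Verify stationarity: grad f(x*) = H x* + g = (0, 0).
Eigenvalues of H: -5.618, -3.382.
Both eigenvalues < 0, so H is negative definite -> x* is a strict local max.

max


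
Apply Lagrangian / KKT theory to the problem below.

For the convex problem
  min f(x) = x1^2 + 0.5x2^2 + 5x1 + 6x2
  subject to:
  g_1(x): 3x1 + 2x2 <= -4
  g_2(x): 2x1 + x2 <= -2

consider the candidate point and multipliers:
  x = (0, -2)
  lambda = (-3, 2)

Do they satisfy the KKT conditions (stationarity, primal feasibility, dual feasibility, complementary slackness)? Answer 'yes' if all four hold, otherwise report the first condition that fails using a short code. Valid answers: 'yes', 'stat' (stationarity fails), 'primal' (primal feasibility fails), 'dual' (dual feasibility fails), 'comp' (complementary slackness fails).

Gradient of f: grad f(x) = Q x + c = (5, 4)
Constraint values g_i(x) = a_i^T x - b_i:
  g_1((0, -2)) = 0
  g_2((0, -2)) = 0
Stationarity residual: grad f(x) + sum_i lambda_i a_i = (0, 0)
  -> stationarity OK
Primal feasibility (all g_i <= 0): OK
Dual feasibility (all lambda_i >= 0): FAILS
Complementary slackness (lambda_i * g_i(x) = 0 for all i): OK

Verdict: the first failing condition is dual_feasibility -> dual.

dual


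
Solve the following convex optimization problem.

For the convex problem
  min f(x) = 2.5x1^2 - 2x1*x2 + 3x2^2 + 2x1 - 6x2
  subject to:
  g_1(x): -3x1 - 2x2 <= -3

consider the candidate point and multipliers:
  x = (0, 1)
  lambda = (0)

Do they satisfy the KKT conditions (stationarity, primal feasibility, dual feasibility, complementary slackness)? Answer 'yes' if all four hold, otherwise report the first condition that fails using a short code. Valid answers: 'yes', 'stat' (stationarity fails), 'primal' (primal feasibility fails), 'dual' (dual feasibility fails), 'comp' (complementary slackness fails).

Gradient of f: grad f(x) = Q x + c = (0, 0)
Constraint values g_i(x) = a_i^T x - b_i:
  g_1((0, 1)) = 1
Stationarity residual: grad f(x) + sum_i lambda_i a_i = (0, 0)
  -> stationarity OK
Primal feasibility (all g_i <= 0): FAILS
Dual feasibility (all lambda_i >= 0): OK
Complementary slackness (lambda_i * g_i(x) = 0 for all i): OK

Verdict: the first failing condition is primal_feasibility -> primal.

primal


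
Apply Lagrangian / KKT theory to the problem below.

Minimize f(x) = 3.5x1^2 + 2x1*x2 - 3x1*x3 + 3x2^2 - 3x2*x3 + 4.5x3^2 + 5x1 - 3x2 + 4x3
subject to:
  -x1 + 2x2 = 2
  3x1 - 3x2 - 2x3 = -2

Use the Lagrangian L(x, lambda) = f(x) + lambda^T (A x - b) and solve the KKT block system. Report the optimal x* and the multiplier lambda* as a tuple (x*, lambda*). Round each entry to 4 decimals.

Form the Lagrangian:
  L(x, lambda) = (1/2) x^T Q x + c^T x + lambda^T (A x - b)
Stationarity (grad_x L = 0): Q x + c + A^T lambda = 0.
Primal feasibility: A x = b.

This gives the KKT block system:
  [ Q   A^T ] [ x     ]   [-c ]
  [ A    0  ] [ lambda ] = [ b ]

Solving the linear system:
  x*      = (-0.922, 0.539, -1.1915)
  lambda* = (-5.1631, -2.7872)
  f(x*)   = -3.1206

x* = (-0.922, 0.539, -1.1915), lambda* = (-5.1631, -2.7872)


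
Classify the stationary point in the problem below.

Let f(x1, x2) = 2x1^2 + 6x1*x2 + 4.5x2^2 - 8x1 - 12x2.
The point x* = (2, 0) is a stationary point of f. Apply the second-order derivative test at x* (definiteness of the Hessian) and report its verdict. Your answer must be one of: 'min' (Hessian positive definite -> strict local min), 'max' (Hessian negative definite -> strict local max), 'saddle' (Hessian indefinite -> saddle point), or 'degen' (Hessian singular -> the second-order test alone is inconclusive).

Compute the Hessian H = grad^2 f:
  H = [[4, 6], [6, 9]]
Verify stationarity: grad f(x*) = H x* + g = (0, 0).
Eigenvalues of H: 0, 13.
H has a zero eigenvalue (singular; positive semidefinite but not definite), so H is neither positive definite, negative definite, nor indefinite. The second-order test alone is inconclusive -> degen.
(Indeed, f is constant along the null direction of H through x*, so x* is not a strict local extremum.)

degen


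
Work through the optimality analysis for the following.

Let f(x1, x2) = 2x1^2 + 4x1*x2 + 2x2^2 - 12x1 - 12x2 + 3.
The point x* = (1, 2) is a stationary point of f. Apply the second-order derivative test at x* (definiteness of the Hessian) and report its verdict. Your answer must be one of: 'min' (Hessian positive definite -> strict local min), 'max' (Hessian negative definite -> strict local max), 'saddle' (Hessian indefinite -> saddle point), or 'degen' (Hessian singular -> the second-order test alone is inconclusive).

Compute the Hessian H = grad^2 f:
  H = [[4, 4], [4, 4]]
Verify stationarity: grad f(x*) = H x* + g = (0, 0).
Eigenvalues of H: 0, 8.
H has a zero eigenvalue (singular; positive semidefinite but not definite), so H is neither positive definite, negative definite, nor indefinite. The second-order test alone is inconclusive -> degen.
(Indeed, f is constant along the null direction of H through x*, so x* is not a strict local extremum.)

degen


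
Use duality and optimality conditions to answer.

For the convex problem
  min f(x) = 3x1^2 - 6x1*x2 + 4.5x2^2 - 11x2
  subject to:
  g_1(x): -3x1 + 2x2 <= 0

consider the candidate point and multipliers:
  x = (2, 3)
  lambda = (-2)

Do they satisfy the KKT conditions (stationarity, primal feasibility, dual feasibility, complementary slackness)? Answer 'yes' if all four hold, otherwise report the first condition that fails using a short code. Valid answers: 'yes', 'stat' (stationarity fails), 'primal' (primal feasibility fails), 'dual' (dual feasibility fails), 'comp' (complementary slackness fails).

Gradient of f: grad f(x) = Q x + c = (-6, 4)
Constraint values g_i(x) = a_i^T x - b_i:
  g_1((2, 3)) = 0
Stationarity residual: grad f(x) + sum_i lambda_i a_i = (0, 0)
  -> stationarity OK
Primal feasibility (all g_i <= 0): OK
Dual feasibility (all lambda_i >= 0): FAILS
Complementary slackness (lambda_i * g_i(x) = 0 for all i): OK

Verdict: the first failing condition is dual_feasibility -> dual.

dual


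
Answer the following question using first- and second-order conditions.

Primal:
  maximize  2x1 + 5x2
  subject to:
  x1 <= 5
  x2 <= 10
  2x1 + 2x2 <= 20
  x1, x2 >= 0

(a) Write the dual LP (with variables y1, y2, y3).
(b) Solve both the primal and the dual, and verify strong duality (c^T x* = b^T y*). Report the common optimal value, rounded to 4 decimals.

The standard primal-dual pair for 'max c^T x s.t. A x <= b, x >= 0' is:
  Dual:  min b^T y  s.t.  A^T y >= c,  y >= 0.

So the dual LP is:
  minimize  5y1 + 10y2 + 20y3
  subject to:
    y1 + 2y3 >= 2
    y2 + 2y3 >= 5
    y1, y2, y3 >= 0

Solving the primal: x* = (0, 10).
  primal value c^T x* = 50.
Solving the dual: y* = (0, 0, 2.5).
  dual value b^T y* = 50.
Strong duality: c^T x* = b^T y*. Confirmed.

50


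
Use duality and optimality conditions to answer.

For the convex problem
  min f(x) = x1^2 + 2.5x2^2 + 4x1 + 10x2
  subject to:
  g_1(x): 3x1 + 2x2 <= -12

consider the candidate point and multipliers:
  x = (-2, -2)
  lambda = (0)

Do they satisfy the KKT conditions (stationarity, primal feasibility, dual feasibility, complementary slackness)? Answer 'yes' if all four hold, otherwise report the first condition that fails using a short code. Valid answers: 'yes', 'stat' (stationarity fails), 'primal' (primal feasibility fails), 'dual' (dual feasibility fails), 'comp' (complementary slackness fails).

Gradient of f: grad f(x) = Q x + c = (0, 0)
Constraint values g_i(x) = a_i^T x - b_i:
  g_1((-2, -2)) = 2
Stationarity residual: grad f(x) + sum_i lambda_i a_i = (0, 0)
  -> stationarity OK
Primal feasibility (all g_i <= 0): FAILS
Dual feasibility (all lambda_i >= 0): OK
Complementary slackness (lambda_i * g_i(x) = 0 for all i): OK

Verdict: the first failing condition is primal_feasibility -> primal.

primal


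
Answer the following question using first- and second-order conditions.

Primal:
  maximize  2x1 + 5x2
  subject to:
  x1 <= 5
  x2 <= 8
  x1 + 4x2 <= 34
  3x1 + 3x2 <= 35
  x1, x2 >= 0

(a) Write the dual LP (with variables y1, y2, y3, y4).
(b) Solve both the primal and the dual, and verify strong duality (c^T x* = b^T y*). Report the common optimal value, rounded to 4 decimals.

The standard primal-dual pair for 'max c^T x s.t. A x <= b, x >= 0' is:
  Dual:  min b^T y  s.t.  A^T y >= c,  y >= 0.

So the dual LP is:
  minimize  5y1 + 8y2 + 34y3 + 35y4
  subject to:
    y1 + y3 + 3y4 >= 2
    y2 + 4y3 + 3y4 >= 5
    y1, y2, y3, y4 >= 0

Solving the primal: x* = (4.2222, 7.4444).
  primal value c^T x* = 45.6667.
Solving the dual: y* = (0, 0, 1, 0.3333).
  dual value b^T y* = 45.6667.
Strong duality: c^T x* = b^T y*. Confirmed.

45.6667


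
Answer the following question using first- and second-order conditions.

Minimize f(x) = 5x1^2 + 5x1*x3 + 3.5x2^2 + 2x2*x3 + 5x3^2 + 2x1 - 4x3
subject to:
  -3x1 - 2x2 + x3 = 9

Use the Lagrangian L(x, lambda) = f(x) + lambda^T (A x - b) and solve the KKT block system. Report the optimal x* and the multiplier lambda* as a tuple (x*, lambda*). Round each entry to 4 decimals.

Form the Lagrangian:
  L(x, lambda) = (1/2) x^T Q x + c^T x + lambda^T (A x - b)
Stationarity (grad_x L = 0): Q x + c + A^T lambda = 0.
Primal feasibility: A x = b.

This gives the KKT block system:
  [ Q   A^T ] [ x     ]   [-c ]
  [ A    0  ] [ lambda ] = [ b ]

Solving the linear system:
  x*      = (-1.6994, -1.1063, 1.6892)
  lambda* = (-2.1827)
  f(x*)   = 4.7442

x* = (-1.6994, -1.1063, 1.6892), lambda* = (-2.1827)


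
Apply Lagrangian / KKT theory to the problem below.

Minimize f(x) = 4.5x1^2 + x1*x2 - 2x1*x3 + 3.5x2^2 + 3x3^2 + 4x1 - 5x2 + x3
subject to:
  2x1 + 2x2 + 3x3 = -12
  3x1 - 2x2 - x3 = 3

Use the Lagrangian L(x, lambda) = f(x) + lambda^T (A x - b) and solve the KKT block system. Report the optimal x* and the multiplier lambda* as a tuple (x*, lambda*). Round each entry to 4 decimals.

Form the Lagrangian:
  L(x, lambda) = (1/2) x^T Q x + c^T x + lambda^T (A x - b)
Stationarity (grad_x L = 0): Q x + c + A^T lambda = 0.
Primal feasibility: A x = b.

This gives the KKT block system:
  [ Q   A^T ] [ x     ]   [-c ]
  [ A    0  ] [ lambda ] = [ b ]

Solving the linear system:
  x*      = (-0.6911, -1.1506, -2.7722)
  lambda* = (3.689, -3.1838)
  f(x*)   = 27.0177

x* = (-0.6911, -1.1506, -2.7722), lambda* = (3.689, -3.1838)


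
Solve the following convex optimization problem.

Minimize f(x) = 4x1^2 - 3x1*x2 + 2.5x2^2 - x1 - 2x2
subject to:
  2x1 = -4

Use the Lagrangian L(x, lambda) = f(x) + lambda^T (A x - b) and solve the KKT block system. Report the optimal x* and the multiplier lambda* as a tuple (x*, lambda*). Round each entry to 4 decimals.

Form the Lagrangian:
  L(x, lambda) = (1/2) x^T Q x + c^T x + lambda^T (A x - b)
Stationarity (grad_x L = 0): Q x + c + A^T lambda = 0.
Primal feasibility: A x = b.

This gives the KKT block system:
  [ Q   A^T ] [ x     ]   [-c ]
  [ A    0  ] [ lambda ] = [ b ]

Solving the linear system:
  x*      = (-2, -0.8)
  lambda* = (7.3)
  f(x*)   = 16.4

x* = (-2, -0.8), lambda* = (7.3)


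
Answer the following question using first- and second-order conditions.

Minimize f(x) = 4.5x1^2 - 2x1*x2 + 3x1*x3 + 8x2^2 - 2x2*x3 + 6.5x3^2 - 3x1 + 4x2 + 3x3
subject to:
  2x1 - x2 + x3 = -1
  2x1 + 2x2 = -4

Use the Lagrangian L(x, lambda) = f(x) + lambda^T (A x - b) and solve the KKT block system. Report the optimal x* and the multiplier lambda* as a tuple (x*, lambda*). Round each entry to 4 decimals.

Form the Lagrangian:
  L(x, lambda) = (1/2) x^T Q x + c^T x + lambda^T (A x - b)
Stationarity (grad_x L = 0): Q x + c + A^T lambda = 0.
Primal feasibility: A x = b.

This gives the KKT block system:
  [ Q   A^T ] [ x     ]   [-c ]
  [ A    0  ] [ lambda ] = [ b ]

Solving the linear system:
  x*      = (-0.9483, -1.0517, -0.1552)
  lambda* = (-0.2414, 5.1897)
  f(x*)   = 9.3448

x* = (-0.9483, -1.0517, -0.1552), lambda* = (-0.2414, 5.1897)


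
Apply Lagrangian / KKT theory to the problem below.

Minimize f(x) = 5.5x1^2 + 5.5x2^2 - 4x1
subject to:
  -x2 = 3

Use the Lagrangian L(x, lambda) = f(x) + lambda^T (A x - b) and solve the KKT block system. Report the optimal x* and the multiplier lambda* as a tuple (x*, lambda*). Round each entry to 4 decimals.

Form the Lagrangian:
  L(x, lambda) = (1/2) x^T Q x + c^T x + lambda^T (A x - b)
Stationarity (grad_x L = 0): Q x + c + A^T lambda = 0.
Primal feasibility: A x = b.

This gives the KKT block system:
  [ Q   A^T ] [ x     ]   [-c ]
  [ A    0  ] [ lambda ] = [ b ]

Solving the linear system:
  x*      = (0.3636, -3)
  lambda* = (-33)
  f(x*)   = 48.7727

x* = (0.3636, -3), lambda* = (-33)


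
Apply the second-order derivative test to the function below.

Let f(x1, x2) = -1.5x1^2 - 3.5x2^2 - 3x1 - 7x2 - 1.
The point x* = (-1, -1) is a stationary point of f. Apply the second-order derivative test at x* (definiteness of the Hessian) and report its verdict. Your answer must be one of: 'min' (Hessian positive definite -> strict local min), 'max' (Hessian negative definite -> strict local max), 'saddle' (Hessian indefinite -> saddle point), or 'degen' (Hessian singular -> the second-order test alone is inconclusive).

Compute the Hessian H = grad^2 f:
  H = [[-3, 0], [0, -7]]
Verify stationarity: grad f(x*) = H x* + g = (0, 0).
Eigenvalues of H: -7, -3.
Both eigenvalues < 0, so H is negative definite -> x* is a strict local max.

max


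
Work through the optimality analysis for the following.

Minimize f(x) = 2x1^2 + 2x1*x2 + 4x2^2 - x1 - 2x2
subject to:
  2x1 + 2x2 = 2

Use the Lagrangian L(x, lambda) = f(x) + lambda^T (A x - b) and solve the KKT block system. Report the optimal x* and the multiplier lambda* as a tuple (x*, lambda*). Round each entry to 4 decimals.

Form the Lagrangian:
  L(x, lambda) = (1/2) x^T Q x + c^T x + lambda^T (A x - b)
Stationarity (grad_x L = 0): Q x + c + A^T lambda = 0.
Primal feasibility: A x = b.

This gives the KKT block system:
  [ Q   A^T ] [ x     ]   [-c ]
  [ A    0  ] [ lambda ] = [ b ]

Solving the linear system:
  x*      = (0.625, 0.375)
  lambda* = (-1.125)
  f(x*)   = 0.4375

x* = (0.625, 0.375), lambda* = (-1.125)


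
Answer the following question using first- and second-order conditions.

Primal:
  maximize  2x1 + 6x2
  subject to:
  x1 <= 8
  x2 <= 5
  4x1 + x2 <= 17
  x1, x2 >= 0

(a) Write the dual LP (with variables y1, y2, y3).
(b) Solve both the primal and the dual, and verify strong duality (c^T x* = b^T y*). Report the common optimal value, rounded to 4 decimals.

The standard primal-dual pair for 'max c^T x s.t. A x <= b, x >= 0' is:
  Dual:  min b^T y  s.t.  A^T y >= c,  y >= 0.

So the dual LP is:
  minimize  8y1 + 5y2 + 17y3
  subject to:
    y1 + 4y3 >= 2
    y2 + y3 >= 6
    y1, y2, y3 >= 0

Solving the primal: x* = (3, 5).
  primal value c^T x* = 36.
Solving the dual: y* = (0, 5.5, 0.5).
  dual value b^T y* = 36.
Strong duality: c^T x* = b^T y*. Confirmed.

36


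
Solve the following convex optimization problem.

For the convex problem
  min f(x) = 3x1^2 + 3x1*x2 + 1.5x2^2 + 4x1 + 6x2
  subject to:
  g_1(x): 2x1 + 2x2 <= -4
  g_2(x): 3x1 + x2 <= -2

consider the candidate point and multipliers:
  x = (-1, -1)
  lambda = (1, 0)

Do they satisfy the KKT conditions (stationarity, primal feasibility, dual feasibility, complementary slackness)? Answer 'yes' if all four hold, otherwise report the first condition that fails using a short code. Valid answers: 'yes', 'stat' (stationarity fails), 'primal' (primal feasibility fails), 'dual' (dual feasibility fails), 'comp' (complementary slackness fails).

Gradient of f: grad f(x) = Q x + c = (-5, 0)
Constraint values g_i(x) = a_i^T x - b_i:
  g_1((-1, -1)) = 0
  g_2((-1, -1)) = -2
Stationarity residual: grad f(x) + sum_i lambda_i a_i = (-3, 2)
  -> stationarity FAILS
Primal feasibility (all g_i <= 0): OK
Dual feasibility (all lambda_i >= 0): OK
Complementary slackness (lambda_i * g_i(x) = 0 for all i): OK

Verdict: the first failing condition is stationarity -> stat.

stat


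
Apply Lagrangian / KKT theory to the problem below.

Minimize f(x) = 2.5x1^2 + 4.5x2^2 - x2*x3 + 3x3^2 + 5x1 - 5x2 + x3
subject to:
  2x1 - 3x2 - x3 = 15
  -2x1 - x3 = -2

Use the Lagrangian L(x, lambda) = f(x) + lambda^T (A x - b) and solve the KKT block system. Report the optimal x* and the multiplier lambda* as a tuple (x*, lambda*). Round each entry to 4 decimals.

Form the Lagrangian:
  L(x, lambda) = (1/2) x^T Q x + c^T x + lambda^T (A x - b)
Stationarity (grad_x L = 0): Q x + c + A^T lambda = 0.
Primal feasibility: A x = b.

This gives the KKT block system:
  [ Q   A^T ] [ x     ]   [-c ]
  [ A    0  ] [ lambda ] = [ b ]

Solving the linear system:
  x*      = (2.1788, -2.7616, -2.3576)
  lambda* = (-9.1656, -1.2185)
  f(x*)   = 78.6954

x* = (2.1788, -2.7616, -2.3576), lambda* = (-9.1656, -1.2185)


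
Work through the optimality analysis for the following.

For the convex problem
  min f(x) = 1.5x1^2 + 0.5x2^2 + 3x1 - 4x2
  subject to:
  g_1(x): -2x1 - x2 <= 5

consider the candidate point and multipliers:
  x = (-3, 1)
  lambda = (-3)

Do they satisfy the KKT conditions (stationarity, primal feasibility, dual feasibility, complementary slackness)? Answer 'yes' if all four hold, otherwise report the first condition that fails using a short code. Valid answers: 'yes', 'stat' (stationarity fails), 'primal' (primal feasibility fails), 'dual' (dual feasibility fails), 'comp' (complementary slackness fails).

Gradient of f: grad f(x) = Q x + c = (-6, -3)
Constraint values g_i(x) = a_i^T x - b_i:
  g_1((-3, 1)) = 0
Stationarity residual: grad f(x) + sum_i lambda_i a_i = (0, 0)
  -> stationarity OK
Primal feasibility (all g_i <= 0): OK
Dual feasibility (all lambda_i >= 0): FAILS
Complementary slackness (lambda_i * g_i(x) = 0 for all i): OK

Verdict: the first failing condition is dual_feasibility -> dual.

dual


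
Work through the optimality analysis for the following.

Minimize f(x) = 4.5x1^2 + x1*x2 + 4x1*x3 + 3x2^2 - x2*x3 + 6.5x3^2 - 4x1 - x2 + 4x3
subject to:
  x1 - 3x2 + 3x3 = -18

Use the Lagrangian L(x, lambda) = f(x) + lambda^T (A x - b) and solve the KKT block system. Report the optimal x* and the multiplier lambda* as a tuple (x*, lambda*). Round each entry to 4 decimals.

Form the Lagrangian:
  L(x, lambda) = (1/2) x^T Q x + c^T x + lambda^T (A x - b)
Stationarity (grad_x L = 0): Q x + c + A^T lambda = 0.
Primal feasibility: A x = b.

This gives the KKT block system:
  [ Q   A^T ] [ x     ]   [-c ]
  [ A    0  ] [ lambda ] = [ b ]

Solving the linear system:
  x*      = (-0.094, 4.0644, -1.9043)
  lambda* = (8.3988)
  f(x*)   = 69.9365

x* = (-0.094, 4.0644, -1.9043), lambda* = (8.3988)


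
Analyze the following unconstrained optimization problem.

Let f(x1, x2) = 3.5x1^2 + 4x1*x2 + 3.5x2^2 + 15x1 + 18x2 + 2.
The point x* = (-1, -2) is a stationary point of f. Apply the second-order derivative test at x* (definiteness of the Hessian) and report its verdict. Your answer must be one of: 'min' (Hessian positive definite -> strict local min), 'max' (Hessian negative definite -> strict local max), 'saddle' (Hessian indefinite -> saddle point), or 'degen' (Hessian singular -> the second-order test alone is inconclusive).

Compute the Hessian H = grad^2 f:
  H = [[7, 4], [4, 7]]
Verify stationarity: grad f(x*) = H x* + g = (0, 0).
Eigenvalues of H: 3, 11.
Both eigenvalues > 0, so H is positive definite -> x* is a strict local min.

min


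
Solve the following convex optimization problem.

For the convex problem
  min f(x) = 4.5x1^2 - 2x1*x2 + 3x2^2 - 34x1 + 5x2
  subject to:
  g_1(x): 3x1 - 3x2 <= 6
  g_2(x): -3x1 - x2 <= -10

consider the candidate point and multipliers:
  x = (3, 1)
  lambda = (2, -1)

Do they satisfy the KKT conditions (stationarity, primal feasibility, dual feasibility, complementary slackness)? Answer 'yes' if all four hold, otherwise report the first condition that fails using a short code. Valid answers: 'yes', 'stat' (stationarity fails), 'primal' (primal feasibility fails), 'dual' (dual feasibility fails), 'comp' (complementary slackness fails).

Gradient of f: grad f(x) = Q x + c = (-9, 5)
Constraint values g_i(x) = a_i^T x - b_i:
  g_1((3, 1)) = 0
  g_2((3, 1)) = 0
Stationarity residual: grad f(x) + sum_i lambda_i a_i = (0, 0)
  -> stationarity OK
Primal feasibility (all g_i <= 0): OK
Dual feasibility (all lambda_i >= 0): FAILS
Complementary slackness (lambda_i * g_i(x) = 0 for all i): OK

Verdict: the first failing condition is dual_feasibility -> dual.

dual
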